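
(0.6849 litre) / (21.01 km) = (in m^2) 3.26e-08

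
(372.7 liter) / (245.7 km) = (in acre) 3.748e-10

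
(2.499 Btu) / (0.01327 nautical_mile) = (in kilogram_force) 10.94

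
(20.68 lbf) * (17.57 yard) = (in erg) 1.478e+10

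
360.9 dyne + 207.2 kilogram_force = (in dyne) 2.032e+08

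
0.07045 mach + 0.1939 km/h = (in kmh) 86.55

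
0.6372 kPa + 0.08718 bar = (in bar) 0.09355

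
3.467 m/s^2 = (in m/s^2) 3.467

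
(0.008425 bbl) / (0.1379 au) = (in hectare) 6.493e-18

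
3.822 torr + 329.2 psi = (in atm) 22.41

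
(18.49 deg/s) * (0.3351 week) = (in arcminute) 2.248e+08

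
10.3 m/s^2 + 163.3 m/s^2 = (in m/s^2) 173.6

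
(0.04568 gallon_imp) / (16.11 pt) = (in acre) 9.029e-06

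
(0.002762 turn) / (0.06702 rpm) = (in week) 4.088e-06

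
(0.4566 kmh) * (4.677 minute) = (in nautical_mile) 0.01922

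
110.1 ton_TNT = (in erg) 4.607e+18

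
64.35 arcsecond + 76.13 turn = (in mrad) 4.783e+05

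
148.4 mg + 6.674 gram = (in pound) 0.01504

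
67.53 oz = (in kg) 1.914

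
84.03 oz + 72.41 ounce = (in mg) 4.435e+06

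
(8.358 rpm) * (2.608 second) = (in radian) 2.283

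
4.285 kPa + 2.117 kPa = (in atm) 0.06318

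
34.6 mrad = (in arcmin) 118.9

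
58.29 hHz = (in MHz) 0.005829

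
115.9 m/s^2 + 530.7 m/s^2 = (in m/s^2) 646.6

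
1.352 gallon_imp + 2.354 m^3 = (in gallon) 623.5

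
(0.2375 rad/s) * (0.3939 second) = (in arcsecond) 1.93e+04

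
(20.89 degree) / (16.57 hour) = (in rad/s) 6.112e-06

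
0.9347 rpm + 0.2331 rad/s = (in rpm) 3.161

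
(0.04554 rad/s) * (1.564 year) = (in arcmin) 7.722e+09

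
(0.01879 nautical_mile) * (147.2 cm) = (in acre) 0.01266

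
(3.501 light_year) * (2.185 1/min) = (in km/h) 4.342e+15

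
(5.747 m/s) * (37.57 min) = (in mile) 8.05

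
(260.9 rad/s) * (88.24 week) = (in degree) 7.978e+11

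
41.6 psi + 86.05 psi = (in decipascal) 8.801e+06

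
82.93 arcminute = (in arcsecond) 4976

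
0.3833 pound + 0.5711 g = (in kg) 0.1744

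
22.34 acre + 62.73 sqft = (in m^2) 9.041e+04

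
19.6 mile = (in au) 2.109e-07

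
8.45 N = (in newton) 8.45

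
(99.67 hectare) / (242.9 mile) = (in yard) 2.788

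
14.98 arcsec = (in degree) 0.004161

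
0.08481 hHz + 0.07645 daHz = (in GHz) 9.245e-09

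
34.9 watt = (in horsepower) 0.0468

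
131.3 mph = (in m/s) 58.7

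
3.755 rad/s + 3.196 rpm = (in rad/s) 4.09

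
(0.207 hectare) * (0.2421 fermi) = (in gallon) 1.324e-10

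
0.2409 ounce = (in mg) 6829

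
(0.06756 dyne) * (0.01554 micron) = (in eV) 6.553e+04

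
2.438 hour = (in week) 0.01451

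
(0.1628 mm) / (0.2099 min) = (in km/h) 4.654e-05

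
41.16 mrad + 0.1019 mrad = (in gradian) 2.627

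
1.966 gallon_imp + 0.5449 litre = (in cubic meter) 0.009483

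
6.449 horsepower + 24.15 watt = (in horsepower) 6.481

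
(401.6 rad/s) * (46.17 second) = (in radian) 1.854e+04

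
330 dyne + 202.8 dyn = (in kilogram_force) 0.0005433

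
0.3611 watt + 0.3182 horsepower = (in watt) 237.6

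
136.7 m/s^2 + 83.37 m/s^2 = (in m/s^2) 220.1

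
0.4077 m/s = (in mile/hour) 0.912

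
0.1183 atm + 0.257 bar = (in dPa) 3.769e+05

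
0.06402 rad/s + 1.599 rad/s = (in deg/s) 95.28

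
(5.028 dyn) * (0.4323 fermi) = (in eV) 0.1357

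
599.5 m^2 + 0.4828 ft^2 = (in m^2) 599.5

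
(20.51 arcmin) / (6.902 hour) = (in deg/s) 1.376e-05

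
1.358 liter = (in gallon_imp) 0.2987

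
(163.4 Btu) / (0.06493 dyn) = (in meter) 2.655e+11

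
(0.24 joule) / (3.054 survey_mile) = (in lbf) 1.098e-05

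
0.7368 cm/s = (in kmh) 0.02652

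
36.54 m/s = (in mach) 0.1073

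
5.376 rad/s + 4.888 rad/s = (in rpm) 98.01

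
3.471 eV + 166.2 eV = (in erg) 2.718e-10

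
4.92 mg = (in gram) 0.00492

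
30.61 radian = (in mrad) 3.061e+04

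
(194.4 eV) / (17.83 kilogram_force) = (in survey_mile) 1.107e-22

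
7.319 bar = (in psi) 106.2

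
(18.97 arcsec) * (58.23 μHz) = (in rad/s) 5.355e-09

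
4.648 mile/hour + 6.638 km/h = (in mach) 0.01152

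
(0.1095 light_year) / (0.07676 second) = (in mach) 3.964e+13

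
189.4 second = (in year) 6.006e-06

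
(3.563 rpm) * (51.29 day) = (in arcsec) 3.41e+11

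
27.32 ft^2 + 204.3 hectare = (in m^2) 2.043e+06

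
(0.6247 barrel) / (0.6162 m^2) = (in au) 1.077e-12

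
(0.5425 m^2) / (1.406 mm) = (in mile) 0.2398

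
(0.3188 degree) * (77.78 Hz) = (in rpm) 4.133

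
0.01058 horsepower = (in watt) 7.89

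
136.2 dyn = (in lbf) 0.0003062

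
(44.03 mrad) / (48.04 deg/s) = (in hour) 1.459e-05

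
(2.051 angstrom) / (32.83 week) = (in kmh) 3.719e-17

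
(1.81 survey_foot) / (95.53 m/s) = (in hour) 1.604e-06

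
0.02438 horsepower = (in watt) 18.18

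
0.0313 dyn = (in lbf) 7.037e-08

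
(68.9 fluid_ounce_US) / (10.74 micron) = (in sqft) 2042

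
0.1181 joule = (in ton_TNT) 2.823e-11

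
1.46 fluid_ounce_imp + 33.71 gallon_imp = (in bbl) 0.9642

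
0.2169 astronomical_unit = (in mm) 3.245e+13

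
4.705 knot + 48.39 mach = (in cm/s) 1.648e+06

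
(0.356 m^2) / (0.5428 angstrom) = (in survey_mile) 4.075e+06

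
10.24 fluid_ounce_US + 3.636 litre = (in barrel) 0.02477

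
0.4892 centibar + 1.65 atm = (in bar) 1.677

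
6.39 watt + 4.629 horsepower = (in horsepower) 4.638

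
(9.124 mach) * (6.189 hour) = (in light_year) 7.316e-09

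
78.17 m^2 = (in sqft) 841.4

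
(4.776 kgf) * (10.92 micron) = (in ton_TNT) 1.222e-13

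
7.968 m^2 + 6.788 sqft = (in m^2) 8.599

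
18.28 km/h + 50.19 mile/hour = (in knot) 53.48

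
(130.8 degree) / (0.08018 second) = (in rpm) 271.9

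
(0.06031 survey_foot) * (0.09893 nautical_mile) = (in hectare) 0.0003368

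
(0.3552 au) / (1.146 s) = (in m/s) 4.637e+10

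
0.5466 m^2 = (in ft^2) 5.884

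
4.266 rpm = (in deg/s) 25.6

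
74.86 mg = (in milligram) 74.86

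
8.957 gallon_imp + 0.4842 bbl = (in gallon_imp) 25.89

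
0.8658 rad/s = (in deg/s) 49.61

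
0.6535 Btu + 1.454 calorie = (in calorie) 166.2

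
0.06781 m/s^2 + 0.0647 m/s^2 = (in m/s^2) 0.1325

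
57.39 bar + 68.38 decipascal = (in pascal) 5.739e+06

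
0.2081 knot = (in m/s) 0.1071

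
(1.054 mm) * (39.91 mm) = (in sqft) 0.0004528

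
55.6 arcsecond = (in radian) 0.0002696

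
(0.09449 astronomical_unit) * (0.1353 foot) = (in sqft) 6.275e+09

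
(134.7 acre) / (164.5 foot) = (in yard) 1.189e+04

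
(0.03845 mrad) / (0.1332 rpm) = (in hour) 7.657e-07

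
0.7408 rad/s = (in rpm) 7.074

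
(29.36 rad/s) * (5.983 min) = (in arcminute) 3.623e+07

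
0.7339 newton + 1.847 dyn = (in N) 0.7339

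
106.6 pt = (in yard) 0.04113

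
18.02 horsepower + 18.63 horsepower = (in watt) 2.733e+04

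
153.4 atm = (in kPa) 1.554e+04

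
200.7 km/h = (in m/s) 55.75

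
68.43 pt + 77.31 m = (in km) 0.07733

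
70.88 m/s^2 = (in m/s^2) 70.88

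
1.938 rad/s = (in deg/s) 111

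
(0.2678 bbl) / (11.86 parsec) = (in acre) 2.875e-23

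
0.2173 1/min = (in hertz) 0.003622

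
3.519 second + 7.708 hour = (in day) 0.3212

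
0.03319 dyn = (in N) 3.319e-07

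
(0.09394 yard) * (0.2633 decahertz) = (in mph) 0.5059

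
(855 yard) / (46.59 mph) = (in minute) 0.6256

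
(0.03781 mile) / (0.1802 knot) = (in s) 656.4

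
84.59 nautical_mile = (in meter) 1.567e+05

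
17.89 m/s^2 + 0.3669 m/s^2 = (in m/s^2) 18.26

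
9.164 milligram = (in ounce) 0.0003233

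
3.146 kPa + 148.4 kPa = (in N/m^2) 1.515e+05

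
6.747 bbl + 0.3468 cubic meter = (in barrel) 8.928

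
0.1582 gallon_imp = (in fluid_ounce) 24.32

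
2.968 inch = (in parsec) 2.443e-18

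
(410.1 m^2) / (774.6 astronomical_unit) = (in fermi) 3539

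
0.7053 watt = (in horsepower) 0.0009458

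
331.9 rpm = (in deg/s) 1991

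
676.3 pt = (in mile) 0.0001482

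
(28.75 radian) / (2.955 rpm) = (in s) 92.91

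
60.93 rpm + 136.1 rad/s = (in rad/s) 142.5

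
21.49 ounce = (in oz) 21.49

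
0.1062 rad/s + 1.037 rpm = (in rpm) 2.051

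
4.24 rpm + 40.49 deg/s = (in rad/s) 1.151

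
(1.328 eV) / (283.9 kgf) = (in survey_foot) 2.507e-22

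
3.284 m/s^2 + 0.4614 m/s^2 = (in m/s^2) 3.745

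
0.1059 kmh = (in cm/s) 2.942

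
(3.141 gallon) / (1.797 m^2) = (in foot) 0.02171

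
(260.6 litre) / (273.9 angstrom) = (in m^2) 9.514e+06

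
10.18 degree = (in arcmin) 610.8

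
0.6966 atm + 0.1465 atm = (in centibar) 85.43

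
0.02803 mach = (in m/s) 9.544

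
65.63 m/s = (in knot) 127.6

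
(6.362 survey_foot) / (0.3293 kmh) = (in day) 0.0002454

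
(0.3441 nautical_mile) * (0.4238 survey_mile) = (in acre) 107.4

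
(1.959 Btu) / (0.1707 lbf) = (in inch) 1.072e+05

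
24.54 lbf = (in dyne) 1.092e+07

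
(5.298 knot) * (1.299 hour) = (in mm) 1.275e+07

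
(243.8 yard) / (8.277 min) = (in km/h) 1.616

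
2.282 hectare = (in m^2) 2.282e+04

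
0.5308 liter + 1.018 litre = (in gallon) 0.4091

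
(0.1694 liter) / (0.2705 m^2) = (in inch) 0.02466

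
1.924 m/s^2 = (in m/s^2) 1.924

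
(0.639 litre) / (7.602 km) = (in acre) 2.077e-11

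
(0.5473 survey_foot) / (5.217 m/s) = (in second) 0.03198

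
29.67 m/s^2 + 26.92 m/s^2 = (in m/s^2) 56.59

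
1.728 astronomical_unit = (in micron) 2.585e+17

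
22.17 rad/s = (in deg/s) 1270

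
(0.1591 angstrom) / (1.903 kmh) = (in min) 5.016e-13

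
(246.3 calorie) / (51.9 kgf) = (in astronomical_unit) 1.353e-11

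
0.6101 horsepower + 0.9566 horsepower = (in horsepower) 1.567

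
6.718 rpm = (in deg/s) 40.31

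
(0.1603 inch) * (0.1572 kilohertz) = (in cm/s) 64.01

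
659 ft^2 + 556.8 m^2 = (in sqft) 6652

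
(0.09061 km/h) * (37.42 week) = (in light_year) 6.021e-11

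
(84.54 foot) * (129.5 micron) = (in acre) 8.246e-07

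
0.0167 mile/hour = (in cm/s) 0.7466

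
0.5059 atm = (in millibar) 512.6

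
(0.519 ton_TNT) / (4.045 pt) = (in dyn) 1.522e+17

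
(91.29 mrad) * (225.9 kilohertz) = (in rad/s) 2.062e+04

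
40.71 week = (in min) 4.104e+05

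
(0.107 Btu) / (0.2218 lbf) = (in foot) 375.4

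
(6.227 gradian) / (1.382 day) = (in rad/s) 8.192e-07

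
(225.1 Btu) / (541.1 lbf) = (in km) 0.09867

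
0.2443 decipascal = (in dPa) 0.2443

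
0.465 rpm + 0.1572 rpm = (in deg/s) 3.733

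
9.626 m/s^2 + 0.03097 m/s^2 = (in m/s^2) 9.657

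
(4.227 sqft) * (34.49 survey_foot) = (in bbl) 25.97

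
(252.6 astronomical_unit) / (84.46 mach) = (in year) 41.67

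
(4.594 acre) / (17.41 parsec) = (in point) 9.81e-11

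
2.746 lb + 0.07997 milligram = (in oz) 43.94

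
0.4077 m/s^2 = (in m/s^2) 0.4077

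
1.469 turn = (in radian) 9.23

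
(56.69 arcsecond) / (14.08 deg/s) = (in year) 3.546e-11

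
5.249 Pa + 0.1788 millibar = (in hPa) 0.2313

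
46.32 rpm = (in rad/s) 4.851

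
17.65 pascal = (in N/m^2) 17.65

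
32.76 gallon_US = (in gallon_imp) 27.28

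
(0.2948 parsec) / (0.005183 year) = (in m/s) 5.565e+10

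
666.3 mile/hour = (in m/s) 297.9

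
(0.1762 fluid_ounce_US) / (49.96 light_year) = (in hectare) 1.102e-27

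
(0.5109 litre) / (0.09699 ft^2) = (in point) 160.7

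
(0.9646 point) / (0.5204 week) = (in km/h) 3.892e-09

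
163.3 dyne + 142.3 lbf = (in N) 633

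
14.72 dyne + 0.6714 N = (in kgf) 0.06848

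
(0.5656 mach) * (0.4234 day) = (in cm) 7.045e+08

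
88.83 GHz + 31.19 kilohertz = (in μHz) 8.883e+16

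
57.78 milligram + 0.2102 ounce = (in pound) 0.01326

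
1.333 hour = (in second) 4799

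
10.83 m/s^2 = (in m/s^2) 10.83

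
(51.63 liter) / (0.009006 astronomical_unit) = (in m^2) 3.832e-11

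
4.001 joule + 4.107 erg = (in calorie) 0.9563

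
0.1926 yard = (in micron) 1.761e+05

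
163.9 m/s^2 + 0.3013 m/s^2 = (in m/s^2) 164.2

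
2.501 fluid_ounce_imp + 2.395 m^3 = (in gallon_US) 632.7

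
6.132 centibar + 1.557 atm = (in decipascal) 1.639e+06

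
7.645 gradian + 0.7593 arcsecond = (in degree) 6.881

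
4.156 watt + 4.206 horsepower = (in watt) 3141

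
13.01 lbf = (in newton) 57.87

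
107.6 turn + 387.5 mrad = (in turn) 107.7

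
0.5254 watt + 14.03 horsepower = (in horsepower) 14.03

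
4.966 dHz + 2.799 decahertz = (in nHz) 2.849e+10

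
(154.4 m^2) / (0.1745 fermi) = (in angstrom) 8.848e+27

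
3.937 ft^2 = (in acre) 9.038e-05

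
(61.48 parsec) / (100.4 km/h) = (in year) 2.157e+09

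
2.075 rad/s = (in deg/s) 118.9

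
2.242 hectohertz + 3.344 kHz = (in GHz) 3.568e-06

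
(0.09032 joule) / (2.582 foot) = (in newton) 0.1148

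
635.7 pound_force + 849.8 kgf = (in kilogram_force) 1138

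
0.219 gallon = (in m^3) 0.000829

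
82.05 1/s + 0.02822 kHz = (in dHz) 1103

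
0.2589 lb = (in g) 117.4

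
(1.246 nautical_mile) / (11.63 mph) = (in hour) 0.1233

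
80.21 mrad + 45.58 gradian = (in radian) 0.7962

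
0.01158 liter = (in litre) 0.01158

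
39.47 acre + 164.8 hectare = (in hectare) 180.8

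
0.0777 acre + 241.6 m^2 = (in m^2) 556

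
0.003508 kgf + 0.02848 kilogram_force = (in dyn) 3.137e+04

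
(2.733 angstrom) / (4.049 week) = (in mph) 2.497e-16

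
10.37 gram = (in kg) 0.01037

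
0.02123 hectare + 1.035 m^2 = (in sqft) 2296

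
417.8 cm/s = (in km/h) 15.04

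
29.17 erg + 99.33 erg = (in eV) 8.02e+13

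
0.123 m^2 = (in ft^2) 1.324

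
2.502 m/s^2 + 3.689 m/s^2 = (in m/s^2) 6.191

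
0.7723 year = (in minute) 4.059e+05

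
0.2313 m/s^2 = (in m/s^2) 0.2313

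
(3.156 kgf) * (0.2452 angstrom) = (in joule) 7.589e-10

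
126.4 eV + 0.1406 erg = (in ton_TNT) 3.36e-18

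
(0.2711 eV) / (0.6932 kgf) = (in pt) 1.811e-17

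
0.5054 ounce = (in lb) 0.03159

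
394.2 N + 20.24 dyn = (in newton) 394.2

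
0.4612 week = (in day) 3.228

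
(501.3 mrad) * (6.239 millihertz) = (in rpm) 0.02987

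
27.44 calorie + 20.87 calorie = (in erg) 2.021e+09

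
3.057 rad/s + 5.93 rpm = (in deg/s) 210.7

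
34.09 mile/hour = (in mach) 0.04476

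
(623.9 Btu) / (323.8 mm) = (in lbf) 4.57e+05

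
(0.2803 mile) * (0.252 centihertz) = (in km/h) 4.092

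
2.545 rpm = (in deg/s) 15.27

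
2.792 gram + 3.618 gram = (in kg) 0.00641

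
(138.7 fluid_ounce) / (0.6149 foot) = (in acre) 5.408e-06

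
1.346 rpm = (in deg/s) 8.076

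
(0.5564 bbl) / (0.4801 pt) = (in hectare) 0.05223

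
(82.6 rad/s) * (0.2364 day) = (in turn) 2.685e+05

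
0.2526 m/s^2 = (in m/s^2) 0.2526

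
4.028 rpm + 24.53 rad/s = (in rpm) 238.3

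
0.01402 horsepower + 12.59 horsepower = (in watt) 9399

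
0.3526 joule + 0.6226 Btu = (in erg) 6.572e+09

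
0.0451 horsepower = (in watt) 33.63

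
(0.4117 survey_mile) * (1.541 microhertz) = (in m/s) 0.001021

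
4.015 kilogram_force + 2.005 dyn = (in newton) 39.37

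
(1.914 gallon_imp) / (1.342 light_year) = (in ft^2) 7.377e-18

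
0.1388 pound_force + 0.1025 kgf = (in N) 1.623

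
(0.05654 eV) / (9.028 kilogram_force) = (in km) 1.023e-25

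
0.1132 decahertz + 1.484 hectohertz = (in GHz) 1.495e-07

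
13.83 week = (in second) 8.364e+06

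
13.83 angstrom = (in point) 3.92e-06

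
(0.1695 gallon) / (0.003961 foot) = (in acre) 0.0001313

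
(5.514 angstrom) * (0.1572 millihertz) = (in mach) 2.546e-16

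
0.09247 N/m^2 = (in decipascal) 0.9247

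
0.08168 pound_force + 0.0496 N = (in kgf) 0.04211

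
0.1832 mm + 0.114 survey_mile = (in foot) 601.9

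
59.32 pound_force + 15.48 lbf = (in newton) 332.7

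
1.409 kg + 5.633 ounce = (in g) 1569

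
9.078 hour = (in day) 0.3782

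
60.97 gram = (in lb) 0.1344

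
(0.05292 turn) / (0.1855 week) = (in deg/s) 0.0001698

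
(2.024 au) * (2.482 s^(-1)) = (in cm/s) 7.515e+13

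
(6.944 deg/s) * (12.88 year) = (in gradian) 3.134e+09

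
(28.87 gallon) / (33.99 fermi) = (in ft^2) 3.461e+13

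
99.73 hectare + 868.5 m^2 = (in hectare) 99.82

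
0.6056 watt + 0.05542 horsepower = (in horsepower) 0.05623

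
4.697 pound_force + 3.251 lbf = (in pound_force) 7.948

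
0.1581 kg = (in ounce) 5.577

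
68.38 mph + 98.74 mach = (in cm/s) 3.365e+06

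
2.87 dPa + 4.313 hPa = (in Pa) 431.6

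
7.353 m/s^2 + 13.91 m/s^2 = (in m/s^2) 21.26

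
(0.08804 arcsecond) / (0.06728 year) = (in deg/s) 1.153e-11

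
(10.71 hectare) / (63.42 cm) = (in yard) 1.847e+05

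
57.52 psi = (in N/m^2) 3.966e+05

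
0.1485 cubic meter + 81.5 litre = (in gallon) 60.76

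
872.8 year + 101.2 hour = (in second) 2.752e+10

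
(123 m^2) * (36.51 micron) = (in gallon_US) 1.186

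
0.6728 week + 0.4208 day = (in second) 4.433e+05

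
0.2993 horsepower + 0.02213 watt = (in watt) 223.2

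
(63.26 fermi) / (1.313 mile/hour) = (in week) 1.782e-19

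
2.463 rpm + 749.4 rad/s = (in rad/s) 749.7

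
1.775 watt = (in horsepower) 0.00238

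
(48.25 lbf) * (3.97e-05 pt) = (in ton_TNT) 7.184e-16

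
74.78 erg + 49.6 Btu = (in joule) 5.233e+04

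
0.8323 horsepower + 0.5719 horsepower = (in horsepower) 1.404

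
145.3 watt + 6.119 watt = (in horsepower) 0.2031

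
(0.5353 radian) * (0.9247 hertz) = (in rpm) 4.727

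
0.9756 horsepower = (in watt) 727.5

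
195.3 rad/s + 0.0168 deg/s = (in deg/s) 1.119e+04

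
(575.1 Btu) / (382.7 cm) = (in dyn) 1.585e+10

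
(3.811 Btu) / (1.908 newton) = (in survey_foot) 6914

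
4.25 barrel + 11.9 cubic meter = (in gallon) 3322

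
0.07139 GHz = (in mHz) 7.139e+10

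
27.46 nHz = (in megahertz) 2.746e-14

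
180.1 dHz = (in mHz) 1.801e+04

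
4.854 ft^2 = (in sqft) 4.854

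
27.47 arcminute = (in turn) 0.001272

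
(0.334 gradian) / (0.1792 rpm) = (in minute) 0.00466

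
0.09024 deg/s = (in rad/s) 0.001575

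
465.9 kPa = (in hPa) 4659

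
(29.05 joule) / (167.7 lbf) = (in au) 2.603e-13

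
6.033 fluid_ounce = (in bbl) 0.001122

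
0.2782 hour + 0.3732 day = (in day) 0.3848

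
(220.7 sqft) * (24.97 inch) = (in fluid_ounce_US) 4.397e+05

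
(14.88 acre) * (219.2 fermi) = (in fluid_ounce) 0.0004463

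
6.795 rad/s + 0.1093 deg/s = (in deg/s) 389.4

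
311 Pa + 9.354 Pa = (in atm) 0.003162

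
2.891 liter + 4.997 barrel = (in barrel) 5.015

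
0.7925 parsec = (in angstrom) 2.445e+26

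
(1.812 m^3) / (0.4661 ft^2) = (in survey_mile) 0.026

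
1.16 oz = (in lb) 0.0725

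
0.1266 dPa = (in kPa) 1.266e-05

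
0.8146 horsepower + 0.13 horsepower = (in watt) 704.4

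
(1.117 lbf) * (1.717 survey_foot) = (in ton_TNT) 6.215e-10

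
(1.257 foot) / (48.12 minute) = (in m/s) 0.0001327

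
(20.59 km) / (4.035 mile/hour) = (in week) 0.01887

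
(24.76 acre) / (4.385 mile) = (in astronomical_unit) 9.491e-11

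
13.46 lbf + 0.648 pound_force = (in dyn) 6.276e+06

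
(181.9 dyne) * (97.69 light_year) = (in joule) 1.681e+15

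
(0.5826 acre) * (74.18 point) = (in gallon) 1.63e+04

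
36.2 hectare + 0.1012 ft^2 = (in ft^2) 3.897e+06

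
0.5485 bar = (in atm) 0.5413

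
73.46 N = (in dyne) 7.346e+06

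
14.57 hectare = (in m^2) 1.457e+05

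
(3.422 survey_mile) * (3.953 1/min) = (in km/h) 1306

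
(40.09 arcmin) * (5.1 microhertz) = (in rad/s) 5.947e-08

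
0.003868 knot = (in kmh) 0.007164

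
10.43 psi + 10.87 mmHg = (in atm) 0.724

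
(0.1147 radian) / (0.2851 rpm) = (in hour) 0.001067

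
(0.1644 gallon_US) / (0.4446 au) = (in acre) 2.312e-18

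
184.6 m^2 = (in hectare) 0.01846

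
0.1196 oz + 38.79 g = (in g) 42.18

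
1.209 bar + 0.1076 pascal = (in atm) 1.193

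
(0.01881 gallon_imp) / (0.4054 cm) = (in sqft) 0.227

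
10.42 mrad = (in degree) 0.597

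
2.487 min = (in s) 149.2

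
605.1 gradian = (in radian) 9.505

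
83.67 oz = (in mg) 2.372e+06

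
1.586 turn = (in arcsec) 2.055e+06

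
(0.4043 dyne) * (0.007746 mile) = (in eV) 3.146e+14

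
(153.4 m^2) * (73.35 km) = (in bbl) 7.077e+07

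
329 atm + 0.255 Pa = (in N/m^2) 3.334e+07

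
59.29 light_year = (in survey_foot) 1.84e+18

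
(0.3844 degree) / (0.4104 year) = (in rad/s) 5.184e-10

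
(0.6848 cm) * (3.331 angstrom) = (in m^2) 2.281e-12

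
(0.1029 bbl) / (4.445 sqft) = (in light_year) 4.187e-18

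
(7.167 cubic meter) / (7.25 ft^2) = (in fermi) 1.064e+16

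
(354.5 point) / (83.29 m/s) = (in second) 0.001501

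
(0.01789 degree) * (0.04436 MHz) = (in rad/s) 13.85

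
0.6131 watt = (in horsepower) 0.0008222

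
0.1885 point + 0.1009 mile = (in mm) 1.624e+05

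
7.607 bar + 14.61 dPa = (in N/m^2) 7.607e+05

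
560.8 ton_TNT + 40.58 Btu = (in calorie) 5.608e+11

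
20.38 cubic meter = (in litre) 2.038e+04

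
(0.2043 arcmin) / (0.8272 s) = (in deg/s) 0.004116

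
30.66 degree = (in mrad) 535.1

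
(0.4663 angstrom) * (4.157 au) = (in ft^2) 312.1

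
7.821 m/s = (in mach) 0.02297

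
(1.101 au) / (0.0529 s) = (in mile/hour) 6.965e+12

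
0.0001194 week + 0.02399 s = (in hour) 0.02007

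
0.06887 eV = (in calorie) 2.637e-21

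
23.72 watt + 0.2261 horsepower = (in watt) 192.3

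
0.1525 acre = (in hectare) 0.06171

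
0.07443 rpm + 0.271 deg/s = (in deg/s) 0.7176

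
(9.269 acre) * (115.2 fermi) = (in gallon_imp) 9.505e-07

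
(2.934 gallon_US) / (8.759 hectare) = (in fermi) 1.268e+08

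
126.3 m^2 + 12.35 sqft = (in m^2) 127.4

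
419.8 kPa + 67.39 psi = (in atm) 8.729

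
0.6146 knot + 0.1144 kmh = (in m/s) 0.348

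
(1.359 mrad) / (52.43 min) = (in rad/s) 4.32e-07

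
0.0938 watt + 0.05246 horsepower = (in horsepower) 0.05259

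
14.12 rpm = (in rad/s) 1.479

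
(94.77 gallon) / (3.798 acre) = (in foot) 7.658e-05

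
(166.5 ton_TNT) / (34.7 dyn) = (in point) 5.691e+18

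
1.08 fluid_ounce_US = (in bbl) 0.0002009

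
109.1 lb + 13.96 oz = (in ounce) 1760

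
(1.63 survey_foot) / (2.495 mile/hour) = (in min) 0.007424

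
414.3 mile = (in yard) 7.292e+05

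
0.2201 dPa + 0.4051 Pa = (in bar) 4.271e-06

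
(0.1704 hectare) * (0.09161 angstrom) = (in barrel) 9.819e-08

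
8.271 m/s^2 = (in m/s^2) 8.271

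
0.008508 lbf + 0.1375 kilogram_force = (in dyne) 1.386e+05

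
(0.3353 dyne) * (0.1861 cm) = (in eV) 3.895e+10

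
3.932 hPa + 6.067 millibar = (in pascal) 999.9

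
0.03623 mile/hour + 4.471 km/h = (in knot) 2.446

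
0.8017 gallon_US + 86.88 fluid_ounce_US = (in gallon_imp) 1.233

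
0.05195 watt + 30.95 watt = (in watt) 31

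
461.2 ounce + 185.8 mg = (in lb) 28.83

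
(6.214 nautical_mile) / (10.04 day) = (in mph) 0.02968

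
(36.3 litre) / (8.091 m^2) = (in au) 2.999e-14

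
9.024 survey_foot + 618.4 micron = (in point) 7799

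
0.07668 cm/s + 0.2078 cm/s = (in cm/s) 0.2845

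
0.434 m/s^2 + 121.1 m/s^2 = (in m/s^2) 121.5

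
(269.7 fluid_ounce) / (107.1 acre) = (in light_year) 1.945e-24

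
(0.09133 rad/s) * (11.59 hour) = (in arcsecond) 7.86e+08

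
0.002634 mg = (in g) 2.634e-06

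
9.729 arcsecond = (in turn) 7.507e-06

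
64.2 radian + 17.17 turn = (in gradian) 1.096e+04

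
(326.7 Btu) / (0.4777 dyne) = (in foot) 2.367e+11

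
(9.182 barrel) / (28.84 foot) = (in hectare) 1.661e-05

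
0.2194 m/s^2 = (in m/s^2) 0.2194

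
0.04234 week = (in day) 0.2964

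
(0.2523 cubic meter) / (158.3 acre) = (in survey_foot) 1.292e-06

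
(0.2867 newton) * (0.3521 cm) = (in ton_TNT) 2.413e-13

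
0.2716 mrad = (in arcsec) 56.02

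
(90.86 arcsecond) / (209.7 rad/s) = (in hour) 5.835e-10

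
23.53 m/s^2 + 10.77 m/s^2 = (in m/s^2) 34.3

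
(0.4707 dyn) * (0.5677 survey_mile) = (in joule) 0.0043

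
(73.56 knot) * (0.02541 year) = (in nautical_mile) 1.637e+04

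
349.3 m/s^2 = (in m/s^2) 349.3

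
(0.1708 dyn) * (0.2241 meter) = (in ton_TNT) 9.148e-17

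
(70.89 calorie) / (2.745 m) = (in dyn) 1.081e+07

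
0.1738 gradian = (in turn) 0.0004345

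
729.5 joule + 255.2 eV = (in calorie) 174.4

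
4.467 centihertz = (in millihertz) 44.67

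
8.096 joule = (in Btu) 0.007674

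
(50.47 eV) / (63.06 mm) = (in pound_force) 2.883e-17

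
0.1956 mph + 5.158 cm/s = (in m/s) 0.139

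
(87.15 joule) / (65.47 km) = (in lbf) 0.0002993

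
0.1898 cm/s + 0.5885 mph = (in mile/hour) 0.5927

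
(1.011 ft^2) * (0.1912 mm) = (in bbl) 0.000113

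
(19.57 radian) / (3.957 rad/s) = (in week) 8.177e-06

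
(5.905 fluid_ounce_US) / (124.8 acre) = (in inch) 1.361e-08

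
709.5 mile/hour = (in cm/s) 3.172e+04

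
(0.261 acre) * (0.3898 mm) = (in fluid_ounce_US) 1.392e+04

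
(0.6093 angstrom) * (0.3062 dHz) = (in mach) 5.479e-15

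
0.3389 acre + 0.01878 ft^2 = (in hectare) 0.1371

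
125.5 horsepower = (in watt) 9.359e+04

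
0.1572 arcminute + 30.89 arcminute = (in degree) 0.5175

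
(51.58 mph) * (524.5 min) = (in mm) 7.256e+08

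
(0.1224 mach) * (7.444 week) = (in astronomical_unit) 0.001254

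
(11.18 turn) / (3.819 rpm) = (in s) 175.6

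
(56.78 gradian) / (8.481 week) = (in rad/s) 1.739e-07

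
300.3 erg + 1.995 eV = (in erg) 300.3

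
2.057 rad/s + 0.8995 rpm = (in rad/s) 2.151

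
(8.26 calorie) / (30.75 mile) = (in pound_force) 0.000157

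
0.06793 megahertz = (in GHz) 6.793e-05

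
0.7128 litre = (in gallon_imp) 0.1568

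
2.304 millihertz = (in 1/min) 0.1382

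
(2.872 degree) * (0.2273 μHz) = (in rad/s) 1.139e-08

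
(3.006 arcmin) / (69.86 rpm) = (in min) 1.992e-06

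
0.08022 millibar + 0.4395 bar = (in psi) 6.376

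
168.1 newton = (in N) 168.1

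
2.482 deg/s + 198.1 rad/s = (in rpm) 1892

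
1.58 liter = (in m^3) 0.00158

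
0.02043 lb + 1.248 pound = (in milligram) 5.754e+05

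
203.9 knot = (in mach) 0.3081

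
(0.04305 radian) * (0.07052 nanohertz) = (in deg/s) 1.739e-10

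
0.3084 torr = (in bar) 0.0004112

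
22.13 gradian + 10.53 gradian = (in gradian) 32.66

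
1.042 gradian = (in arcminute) 56.27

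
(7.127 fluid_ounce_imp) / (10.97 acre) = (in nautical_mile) 2.463e-12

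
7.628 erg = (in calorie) 1.823e-07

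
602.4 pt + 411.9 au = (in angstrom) 6.162e+23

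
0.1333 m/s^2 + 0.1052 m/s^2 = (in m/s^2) 0.2385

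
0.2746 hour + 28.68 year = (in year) 28.68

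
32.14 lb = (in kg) 14.58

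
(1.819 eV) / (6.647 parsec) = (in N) 1.421e-36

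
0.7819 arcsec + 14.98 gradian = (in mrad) 235.3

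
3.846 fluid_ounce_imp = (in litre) 0.1093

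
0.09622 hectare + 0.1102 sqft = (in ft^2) 1.036e+04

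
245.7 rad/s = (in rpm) 2346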